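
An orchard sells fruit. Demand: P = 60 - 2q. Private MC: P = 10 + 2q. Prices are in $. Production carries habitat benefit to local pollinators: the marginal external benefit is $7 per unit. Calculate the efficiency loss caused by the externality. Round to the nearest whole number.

Market equilibrium (private): 10 + 2q = 60 - 2q → q_m = 12.5000.
Social marginal cost = private MC − MEB = 3 + 2q.
Set SMC = demand: 3 + 2q = 60 - 2q → q* = 14.2500.
Between q* and q_m the wedge demand − SMC runs linearly from 0 to MEB(q_m), so the loss is a triangle.
DWL = ½ × 1.7500 × 7.0000 = 6.1250.

DWL = $6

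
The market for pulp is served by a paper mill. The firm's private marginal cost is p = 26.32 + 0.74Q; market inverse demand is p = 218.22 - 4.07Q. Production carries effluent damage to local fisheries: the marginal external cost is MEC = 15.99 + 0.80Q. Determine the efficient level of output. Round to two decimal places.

Q* = 31.36

Social marginal cost = private MC + MEC = 42.31 + 1.54Q.
Set SMC = demand: 42.31 + 1.54Q = 218.22 - 4.07Q → Q* = 31.3565.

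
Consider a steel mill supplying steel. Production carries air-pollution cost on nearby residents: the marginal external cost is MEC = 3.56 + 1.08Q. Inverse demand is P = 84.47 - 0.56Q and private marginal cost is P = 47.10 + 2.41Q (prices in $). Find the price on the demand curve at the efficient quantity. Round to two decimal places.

P = $79.80

Social marginal cost = private MC + MEC = 50.66 + 3.49Q.
Set SMC = demand: 50.66 + 3.49Q = 84.47 - 0.56Q → Q* = 8.3481.
Consumer price on the demand curve at Q*: 84.47 − 0.56×8.3481 = 79.7951.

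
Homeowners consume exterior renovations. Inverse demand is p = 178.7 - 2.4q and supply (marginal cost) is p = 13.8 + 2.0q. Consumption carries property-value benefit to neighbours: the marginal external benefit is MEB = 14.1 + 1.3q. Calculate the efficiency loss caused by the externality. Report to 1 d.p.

DWL = 636.5

Market equilibrium (private): 13.8 + 2.0q = 178.7 - 2.4q → q_m = 37.4773.
Social marginal benefit = demand + MEB = 192.8 - 1.1q.
Set SMB = MC: 192.8 - 1.1q = 13.8 + 2.0q → q* = 57.7419.
Between q* and q_m the wedge SMB − MC runs linearly from 0 to MEB(q_m), so the loss is a triangle.
DWL = ½ × 20.2646 × 62.8205 = 636.5162.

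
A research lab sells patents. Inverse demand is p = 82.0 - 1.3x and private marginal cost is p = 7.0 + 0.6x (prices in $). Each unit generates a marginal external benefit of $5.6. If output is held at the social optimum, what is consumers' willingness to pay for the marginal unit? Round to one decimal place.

P = $26.9

Social marginal cost = private MC − MEB = 1.4 + 0.6x.
Set SMC = demand: 1.4 + 0.6x = 82.0 - 1.3x → x* = 42.4211.
Consumer price on the demand curve at x*: 82.0 − 1.3×42.4211 = 26.8526.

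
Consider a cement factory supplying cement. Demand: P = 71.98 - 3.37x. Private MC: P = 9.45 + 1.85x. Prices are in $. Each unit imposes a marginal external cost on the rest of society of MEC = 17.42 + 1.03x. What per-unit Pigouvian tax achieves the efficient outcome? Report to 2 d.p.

Social marginal cost = private MC + MEC = 26.87 + 2.88x.
Set SMC = demand: 26.87 + 2.88x = 71.98 - 3.37x → x* = 7.2176.
The Pigouvian tax equals MEC at x*: 17.42 + 1.03×7.2176 = 24.8541.

tax = $24.85 per unit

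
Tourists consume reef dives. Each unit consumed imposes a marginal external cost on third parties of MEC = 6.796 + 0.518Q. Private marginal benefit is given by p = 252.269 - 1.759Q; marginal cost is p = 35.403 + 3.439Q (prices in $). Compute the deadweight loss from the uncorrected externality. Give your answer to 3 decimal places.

DWL = $70.590

Market equilibrium (private): 35.403 + 3.439Q = 252.269 - 1.759Q → Q_m = 41.7210.
Social marginal benefit = demand − MEC = 245.473 - 2.277Q.
Set SMB = MC: 245.473 - 2.277Q = 35.403 + 3.439Q → Q* = 36.7512.
The loss is the area between SMB and MC from Q* to Q_m; with linear curves that's a triangle of height MEC(Q_m).
DWL = ½ × 4.9698 × 28.4075 = 70.5898.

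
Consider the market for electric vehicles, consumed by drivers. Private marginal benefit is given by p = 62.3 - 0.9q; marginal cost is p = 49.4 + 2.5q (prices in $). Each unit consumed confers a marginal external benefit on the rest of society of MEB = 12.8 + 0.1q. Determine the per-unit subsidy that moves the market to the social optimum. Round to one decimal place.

subsidy = $13.6 per unit

Social marginal benefit = demand + MEB = 75.1 - 0.8q.
Set SMB = MC: 75.1 - 0.8q = 49.4 + 2.5q → q* = 7.7879.
The Pigouvian subsidy equals MEB at q*: 12.8 + 0.1×7.7879 = 13.5788.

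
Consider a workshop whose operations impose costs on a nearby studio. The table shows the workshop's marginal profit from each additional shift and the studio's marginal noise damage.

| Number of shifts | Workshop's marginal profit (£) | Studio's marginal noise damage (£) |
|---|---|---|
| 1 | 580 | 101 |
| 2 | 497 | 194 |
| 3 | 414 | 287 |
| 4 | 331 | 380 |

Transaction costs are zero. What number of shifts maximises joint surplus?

Bargaining reaches the level where marginal profit last exceeds marginal noise damage.
That holds through level 3 (414 ≥ 287) but not at 4 (331 < 380).

3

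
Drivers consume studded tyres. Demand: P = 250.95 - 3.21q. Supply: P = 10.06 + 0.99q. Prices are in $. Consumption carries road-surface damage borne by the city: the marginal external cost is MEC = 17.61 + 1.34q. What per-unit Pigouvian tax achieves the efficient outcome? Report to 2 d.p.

tax = $71.62 per unit

Social marginal benefit = demand − MEC = 233.34 - 4.55q.
Set SMB = MC: 233.34 - 4.55q = 10.06 + 0.99q → q* = 40.3032.
The Pigouvian tax equals MEC at q*: 17.61 + 1.34×40.3032 = 71.6163.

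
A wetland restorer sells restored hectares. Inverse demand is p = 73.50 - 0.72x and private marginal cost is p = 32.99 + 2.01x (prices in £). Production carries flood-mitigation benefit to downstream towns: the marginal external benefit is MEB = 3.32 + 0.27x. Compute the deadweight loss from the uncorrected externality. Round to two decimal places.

Market equilibrium (private): 32.99 + 2.01x = 73.50 - 0.72x → x_m = 14.8388.
Social marginal cost = private MC − MEB = 29.67 + 1.74x.
Set SMC = demand: 29.67 + 1.74x = 73.50 - 0.72x → x* = 17.8171.
The welfare-loss triangle has base |x_m − x*| and height MEB(x_m) (the vertical gap between SMC and demand is zero at x* and MEB at x_m).
DWL = ½ × 2.9783 × 7.3265 = 10.9103.

DWL = £10.91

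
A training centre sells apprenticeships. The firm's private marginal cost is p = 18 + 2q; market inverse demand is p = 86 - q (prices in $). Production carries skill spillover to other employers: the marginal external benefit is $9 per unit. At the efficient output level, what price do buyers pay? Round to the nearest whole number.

Social marginal cost = private MC − MEB = 9 + 2q.
Set SMC = demand: 9 + 2q = 86 - q → q* = 25.6667.
Consumer price on the demand curve at q*: 86 − 1×25.6667 = 60.3333.

P = $60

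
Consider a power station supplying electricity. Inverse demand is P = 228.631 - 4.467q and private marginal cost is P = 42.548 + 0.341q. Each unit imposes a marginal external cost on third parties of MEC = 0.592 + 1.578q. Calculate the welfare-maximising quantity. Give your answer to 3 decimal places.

Social marginal cost = private MC + MEC = 43.140 + 1.919q.
Set SMC = demand: 43.140 + 1.919q = 228.631 - 4.467q → q* = 29.0465.

q* = 29.047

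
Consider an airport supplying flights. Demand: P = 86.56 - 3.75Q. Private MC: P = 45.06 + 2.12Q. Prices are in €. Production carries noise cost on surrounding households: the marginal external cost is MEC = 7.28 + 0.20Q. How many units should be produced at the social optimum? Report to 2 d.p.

Q* = 5.64

Social marginal cost = private MC + MEC = 52.34 + 2.32Q.
Set SMC = demand: 52.34 + 2.32Q = 86.56 - 3.75Q → Q* = 5.6376.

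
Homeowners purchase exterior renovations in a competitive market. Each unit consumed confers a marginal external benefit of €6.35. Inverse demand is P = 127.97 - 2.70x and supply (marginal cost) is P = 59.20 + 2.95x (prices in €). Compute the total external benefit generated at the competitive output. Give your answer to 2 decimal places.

Market equilibrium (private): 59.20 + 2.95x = 127.97 - 2.70x → x_m = 12.1717.
Total external benefit = MEB × x_m = 6.35 × 12.1717 = 77.2903.

€77.29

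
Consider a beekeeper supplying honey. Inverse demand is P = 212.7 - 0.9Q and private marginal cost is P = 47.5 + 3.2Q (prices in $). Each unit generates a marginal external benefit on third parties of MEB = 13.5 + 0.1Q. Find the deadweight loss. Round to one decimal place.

Market equilibrium (private): 47.5 + 3.2Q = 212.7 - 0.9Q → Q_m = 40.2927.
Social marginal cost = private MC − MEB = 34.0 + 3.1Q.
Set SMC = demand: 34.0 + 3.1Q = 212.7 - 0.9Q → Q* = 44.6750.
The loss is the area between SMC and demand from Q* to Q_m; with linear curves that's a triangle of height MEB(Q_m).
DWL = ½ × 4.3823 × 17.5293 = 38.4093.

DWL = $38.4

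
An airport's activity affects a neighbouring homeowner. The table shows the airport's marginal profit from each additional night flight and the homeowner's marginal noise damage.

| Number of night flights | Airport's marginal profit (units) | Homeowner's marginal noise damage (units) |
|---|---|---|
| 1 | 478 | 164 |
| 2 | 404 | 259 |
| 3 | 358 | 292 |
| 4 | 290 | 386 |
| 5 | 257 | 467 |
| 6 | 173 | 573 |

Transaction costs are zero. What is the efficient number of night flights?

3

Bargaining reaches the level where marginal profit last exceeds marginal noise damage.
That holds through level 3 (358 ≥ 292) but not at 4 (290 < 386).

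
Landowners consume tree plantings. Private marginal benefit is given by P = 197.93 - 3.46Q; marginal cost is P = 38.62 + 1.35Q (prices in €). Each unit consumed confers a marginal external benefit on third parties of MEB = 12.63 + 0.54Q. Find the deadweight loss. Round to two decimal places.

Market equilibrium (private): 38.62 + 1.35Q = 197.93 - 3.46Q → Q_m = 33.1206.
Social marginal benefit = demand + MEB = 210.56 - 2.92Q.
Set SMB = MC: 210.56 - 2.92Q = 38.62 + 1.35Q → Q* = 40.2670.
Between Q* and Q_m the wedge SMB − MC runs linearly from 0 to MEB(Q_m), so the loss is a triangle.
DWL = ½ × 7.1464 × 30.5151 = 109.0366.

DWL = €109.04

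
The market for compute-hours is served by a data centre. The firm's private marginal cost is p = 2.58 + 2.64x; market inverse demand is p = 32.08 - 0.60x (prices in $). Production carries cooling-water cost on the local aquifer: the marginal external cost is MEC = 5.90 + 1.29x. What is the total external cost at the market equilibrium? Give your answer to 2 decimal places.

Market equilibrium (private): 2.58 + 2.64x = 32.08 - 0.60x → x_m = 9.1049.
Total external cost = ∫₀^{x_m} (5.90 + 1.29x) dx = 5.90×9.1049 + ½×1.29×9.1049² = 107.1889.

$107.19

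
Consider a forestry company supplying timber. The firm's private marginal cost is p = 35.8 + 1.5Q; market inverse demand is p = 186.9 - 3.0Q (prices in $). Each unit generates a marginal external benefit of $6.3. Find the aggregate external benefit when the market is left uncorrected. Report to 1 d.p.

$211.5

Market equilibrium (private): 35.8 + 1.5Q = 186.9 - 3.0Q → Q_m = 33.5778.
Total external benefit = MEB × Q_m = 6.3 × 33.5778 = 211.5401.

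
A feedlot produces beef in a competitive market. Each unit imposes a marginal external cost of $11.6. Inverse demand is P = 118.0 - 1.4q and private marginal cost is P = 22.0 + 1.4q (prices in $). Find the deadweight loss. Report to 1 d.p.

DWL = $24.0

Market equilibrium (private): 22.0 + 1.4q = 118.0 - 1.4q → q_m = 34.2857.
Social marginal cost = private MC + MEC = 33.6 + 1.4q.
Set SMC = demand: 33.6 + 1.4q = 118.0 - 1.4q → q* = 30.1429.
The welfare-loss triangle has base |q_m − q*| and height MEC(q_m) (the vertical gap between SMC and demand is zero at q* and MEC at q_m).
DWL = ½ × 4.1428 × 11.6000 = 24.0282.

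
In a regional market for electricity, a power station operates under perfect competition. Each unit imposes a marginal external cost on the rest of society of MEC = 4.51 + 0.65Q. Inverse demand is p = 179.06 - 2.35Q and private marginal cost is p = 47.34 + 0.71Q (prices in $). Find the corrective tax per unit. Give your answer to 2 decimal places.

Social marginal cost = private MC + MEC = 51.85 + 1.36Q.
Set SMC = demand: 51.85 + 1.36Q = 179.06 - 2.35Q → Q* = 34.2884.
The Pigouvian tax equals MEC at Q*: 4.51 + 0.65×34.2884 = 26.7975.

tax = $26.80 per unit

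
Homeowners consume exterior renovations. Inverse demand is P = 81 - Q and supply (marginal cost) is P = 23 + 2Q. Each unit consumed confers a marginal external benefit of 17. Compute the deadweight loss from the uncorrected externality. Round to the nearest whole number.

DWL = 48

Market equilibrium (private): 23 + 2Q = 81 - Q → Q_m = 19.3333.
Social marginal benefit = demand + MEB = 98 - Q.
Set SMB = MC: 98 - Q = 23 + 2Q → Q* = 25.0000.
The loss is the area between SMB and MC from Q* to Q_m; with linear curves that's a triangle of height MEB(Q_m).
DWL = ½ × 5.6667 × 17.0000 = 48.1670.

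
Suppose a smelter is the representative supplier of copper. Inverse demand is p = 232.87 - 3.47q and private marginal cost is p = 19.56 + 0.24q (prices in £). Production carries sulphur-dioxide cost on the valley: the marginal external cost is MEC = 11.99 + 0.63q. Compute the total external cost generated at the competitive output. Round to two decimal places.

Market equilibrium (private): 19.56 + 0.24q = 232.87 - 3.47q → q_m = 57.4960.
Total external cost = ∫₀^{q_m} (11.99 + 0.63q) dq = 11.99×57.4960 + ½×0.63×57.4960² = 1730.7009.

£1730.70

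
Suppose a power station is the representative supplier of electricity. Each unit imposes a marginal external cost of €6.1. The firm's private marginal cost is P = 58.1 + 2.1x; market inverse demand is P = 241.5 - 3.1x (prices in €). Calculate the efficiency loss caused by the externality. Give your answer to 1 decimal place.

Market equilibrium (private): 58.1 + 2.1x = 241.5 - 3.1x → x_m = 35.2692.
Social marginal cost = private MC + MEC = 64.2 + 2.1x.
Set SMC = demand: 64.2 + 2.1x = 241.5 - 3.1x → x* = 34.0962.
Between x* and x_m the wedge SMC − demand runs linearly from 0 to MEC(x_m), so the loss is a triangle.
DWL = ½ × 1.1730 × 6.1000 = 3.5777.

DWL = €3.6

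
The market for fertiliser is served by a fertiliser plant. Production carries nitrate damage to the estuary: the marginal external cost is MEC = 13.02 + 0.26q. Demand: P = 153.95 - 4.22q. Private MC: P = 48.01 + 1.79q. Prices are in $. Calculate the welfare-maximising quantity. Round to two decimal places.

q* = 14.82

Social marginal cost = private MC + MEC = 61.03 + 2.05q.
Set SMC = demand: 61.03 + 2.05q = 153.95 - 4.22q → q* = 14.8198.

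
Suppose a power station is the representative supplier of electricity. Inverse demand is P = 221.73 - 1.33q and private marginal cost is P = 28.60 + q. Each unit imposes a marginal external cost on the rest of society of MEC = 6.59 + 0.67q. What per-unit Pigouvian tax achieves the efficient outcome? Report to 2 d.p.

tax = 48.25 per unit

Social marginal cost = private MC + MEC = 35.19 + 1.67q.
Set SMC = demand: 35.19 + 1.67q = 221.73 - 1.33q → q* = 62.1800.
The Pigouvian tax equals MEC at q*: 6.59 + 0.67×62.1800 = 48.2506.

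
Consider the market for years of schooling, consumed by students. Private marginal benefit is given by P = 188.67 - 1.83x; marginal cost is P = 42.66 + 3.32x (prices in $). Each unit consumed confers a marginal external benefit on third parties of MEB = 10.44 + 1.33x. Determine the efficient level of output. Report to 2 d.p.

x* = 40.96

Social marginal benefit = demand + MEB = 199.11 - 0.50x.
Set SMB = MC: 199.11 - 0.50x = 42.66 + 3.32x → x* = 40.9555.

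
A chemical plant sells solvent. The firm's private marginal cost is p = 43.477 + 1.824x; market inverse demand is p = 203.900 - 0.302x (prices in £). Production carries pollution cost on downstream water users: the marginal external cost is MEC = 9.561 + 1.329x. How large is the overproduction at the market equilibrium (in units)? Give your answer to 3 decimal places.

Market equilibrium (private): 43.477 + 1.824x = 203.900 - 0.302x → x_m = 75.4577.
Social marginal cost = private MC + MEC = 53.038 + 3.153x.
Set SMC = demand: 53.038 + 3.153x = 203.900 - 0.302x → x* = 43.6648.
Gap = |75.4577 − 43.6648| = 31.7929.

31.793 units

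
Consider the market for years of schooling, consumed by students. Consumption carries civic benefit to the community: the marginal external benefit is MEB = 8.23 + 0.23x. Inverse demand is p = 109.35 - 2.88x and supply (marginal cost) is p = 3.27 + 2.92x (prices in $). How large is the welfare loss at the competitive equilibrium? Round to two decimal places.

Market equilibrium (private): 3.27 + 2.92x = 109.35 - 2.88x → x_m = 18.2897.
Social marginal benefit = demand + MEB = 117.58 - 2.65x.
Set SMB = MC: 117.58 - 2.65x = 3.27 + 2.92x → x* = 20.5224.
Height of the DWL triangle at x_m is SMB(x_m) − MC(x_m) = MEB(x_m) = 12.4366.
DWL = ½ × 2.2327 × 12.4366 = 13.8836.

DWL = $13.88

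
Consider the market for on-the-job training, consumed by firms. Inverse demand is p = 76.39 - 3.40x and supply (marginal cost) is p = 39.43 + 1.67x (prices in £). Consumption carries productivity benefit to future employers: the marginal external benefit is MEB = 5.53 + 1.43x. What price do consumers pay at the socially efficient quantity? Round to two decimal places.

P = £36.70

Social marginal benefit = demand + MEB = 81.92 - 1.97x.
Set SMB = MC: 81.92 - 1.97x = 39.43 + 1.67x → x* = 11.6731.
Consumer price on the demand curve at x*: 76.39 − 3.40×11.6731 = 36.7015.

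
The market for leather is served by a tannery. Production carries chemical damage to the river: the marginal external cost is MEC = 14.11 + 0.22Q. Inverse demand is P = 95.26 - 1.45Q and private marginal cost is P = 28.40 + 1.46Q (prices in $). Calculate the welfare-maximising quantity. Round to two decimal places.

Q* = 16.85

Social marginal cost = private MC + MEC = 42.51 + 1.68Q.
Set SMC = demand: 42.51 + 1.68Q = 95.26 - 1.45Q → Q* = 16.8530.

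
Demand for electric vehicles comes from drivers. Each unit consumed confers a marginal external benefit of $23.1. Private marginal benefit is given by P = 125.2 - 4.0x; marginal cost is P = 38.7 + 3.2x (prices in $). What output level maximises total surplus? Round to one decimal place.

x* = 15.2

Social marginal benefit = demand + MEB = 148.3 - 4.0x.
Set SMB = MC: 148.3 - 4.0x = 38.7 + 3.2x → x* = 15.2222.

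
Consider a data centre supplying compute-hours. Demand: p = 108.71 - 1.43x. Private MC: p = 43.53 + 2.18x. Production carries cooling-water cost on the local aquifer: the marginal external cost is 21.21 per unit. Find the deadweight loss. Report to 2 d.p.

DWL = 62.31

Market equilibrium (private): 43.53 + 2.18x = 108.71 - 1.43x → x_m = 18.0554.
Social marginal cost = private MC + MEC = 64.74 + 2.18x.
Set SMC = demand: 64.74 + 2.18x = 108.71 - 1.43x → x* = 12.1801.
The loss is the area between SMC and demand from x* to x_m; with linear curves that's a triangle of height MEC(x_m).
DWL = ½ × 5.8753 × 21.2100 = 62.3076.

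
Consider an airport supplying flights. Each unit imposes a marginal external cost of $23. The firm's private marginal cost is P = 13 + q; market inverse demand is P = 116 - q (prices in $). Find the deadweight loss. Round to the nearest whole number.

Market equilibrium (private): 13 + q = 116 - q → q_m = 51.5000.
Social marginal cost = private MC + MEC = 36 + q.
Set SMC = demand: 36 + q = 116 - q → q* = 40.0000.
The welfare-loss triangle has base |q_m − q*| and height MEC(q_m) (the vertical gap between SMC and demand is zero at q* and MEC at q_m).
DWL = ½ × 11.5000 × 23.0000 = 132.2500.

DWL = $132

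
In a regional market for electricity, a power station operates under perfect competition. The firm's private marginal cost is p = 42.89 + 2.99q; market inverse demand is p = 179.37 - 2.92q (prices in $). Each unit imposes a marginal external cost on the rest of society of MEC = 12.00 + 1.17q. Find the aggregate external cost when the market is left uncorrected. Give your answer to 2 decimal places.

Market equilibrium (private): 42.89 + 2.99q = 179.37 - 2.92q → q_m = 23.0931.
Total external cost = ∫₀^{q_m} (12.00 + 1.17q) dq = 12.00×23.0931 + ½×1.17×23.0931² = 589.0926.

$589.09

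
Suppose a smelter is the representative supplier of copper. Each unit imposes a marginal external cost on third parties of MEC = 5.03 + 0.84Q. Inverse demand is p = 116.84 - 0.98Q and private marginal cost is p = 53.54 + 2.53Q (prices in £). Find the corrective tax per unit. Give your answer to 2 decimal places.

tax = £16.28 per unit

Social marginal cost = private MC + MEC = 58.57 + 3.37Q.
Set SMC = demand: 58.57 + 3.37Q = 116.84 - 0.98Q → Q* = 13.3954.
The Pigouvian tax equals MEC at Q*: 5.03 + 0.84×13.3954 = 16.2821.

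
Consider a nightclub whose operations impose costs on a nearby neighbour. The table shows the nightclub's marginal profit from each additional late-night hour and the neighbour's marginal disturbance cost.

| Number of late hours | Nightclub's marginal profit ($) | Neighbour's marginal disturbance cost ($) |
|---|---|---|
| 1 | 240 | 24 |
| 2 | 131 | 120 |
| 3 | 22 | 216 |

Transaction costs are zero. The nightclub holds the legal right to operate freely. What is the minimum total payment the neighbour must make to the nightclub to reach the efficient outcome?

$22

Left alone the nightclub would choose level 3 (marginal profit stays positive).
Efficient level: k* = 2 (marginal profit ≥ marginal disturbance cost through 2).
The neighbour must at least cover the nightclub's forgone profit from cutting 3→2: 22 = 22.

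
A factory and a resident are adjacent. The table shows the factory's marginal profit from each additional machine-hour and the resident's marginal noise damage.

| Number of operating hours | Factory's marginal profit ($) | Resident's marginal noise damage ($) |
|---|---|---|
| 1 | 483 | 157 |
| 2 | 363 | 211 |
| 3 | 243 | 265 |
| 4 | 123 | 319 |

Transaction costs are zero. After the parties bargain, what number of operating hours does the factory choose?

2

Bargaining reaches the level where marginal profit last exceeds marginal noise damage.
That holds through level 2 (363 ≥ 211) but not at 3 (243 < 265).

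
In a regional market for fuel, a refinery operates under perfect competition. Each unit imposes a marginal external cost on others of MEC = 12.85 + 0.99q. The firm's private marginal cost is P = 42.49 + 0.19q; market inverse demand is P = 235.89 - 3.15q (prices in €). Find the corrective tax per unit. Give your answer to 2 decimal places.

Social marginal cost = private MC + MEC = 55.34 + 1.18q.
Set SMC = demand: 55.34 + 1.18q = 235.89 - 3.15q → q* = 41.6975.
The Pigouvian tax equals MEC at q*: 12.85 + 0.99×41.6975 = 54.1305.

tax = €54.13 per unit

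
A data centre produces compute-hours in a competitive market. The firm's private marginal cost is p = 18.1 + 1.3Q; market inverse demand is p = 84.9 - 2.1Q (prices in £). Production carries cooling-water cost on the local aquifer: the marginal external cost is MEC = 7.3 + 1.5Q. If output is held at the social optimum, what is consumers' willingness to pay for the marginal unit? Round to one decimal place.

Social marginal cost = private MC + MEC = 25.4 + 2.8Q.
Set SMC = demand: 25.4 + 2.8Q = 84.9 - 2.1Q → Q* = 12.1429.
Consumer price on the demand curve at Q*: 84.9 − 2.1×12.1429 = 59.3999.

P = £59.4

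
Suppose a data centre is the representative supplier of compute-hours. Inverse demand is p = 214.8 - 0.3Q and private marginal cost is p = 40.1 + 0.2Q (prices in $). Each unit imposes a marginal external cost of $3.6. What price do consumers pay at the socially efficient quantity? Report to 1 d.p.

Social marginal cost = private MC + MEC = 43.7 + 0.2Q.
Set SMC = demand: 43.7 + 0.2Q = 214.8 - 0.3Q → Q* = 342.2000.
Consumer price on the demand curve at Q*: 214.8 − 0.3×342.2000 = 112.1400.

P = $112.1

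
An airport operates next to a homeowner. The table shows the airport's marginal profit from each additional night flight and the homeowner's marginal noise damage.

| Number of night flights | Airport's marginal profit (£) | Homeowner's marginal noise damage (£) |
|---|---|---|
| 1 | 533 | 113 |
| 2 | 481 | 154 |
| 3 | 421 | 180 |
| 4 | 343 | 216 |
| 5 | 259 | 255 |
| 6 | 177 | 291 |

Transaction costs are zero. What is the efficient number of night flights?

Bargaining reaches the level where marginal profit last exceeds marginal noise damage.
That holds through level 5 (259 ≥ 255) but not at 6 (177 < 291).

5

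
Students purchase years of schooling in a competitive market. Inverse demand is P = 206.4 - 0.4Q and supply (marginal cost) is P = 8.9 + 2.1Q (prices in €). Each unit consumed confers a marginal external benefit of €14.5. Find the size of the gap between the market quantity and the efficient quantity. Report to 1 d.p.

5.8 units

Market equilibrium (private): 8.9 + 2.1Q = 206.4 - 0.4Q → Q_m = 79.0000.
Social marginal benefit = demand + MEB = 220.9 - 0.4Q.
Set SMB = MC: 220.9 - 0.4Q = 8.9 + 2.1Q → Q* = 84.8000.
Gap = |79.0000 − 84.8000| = 5.8000.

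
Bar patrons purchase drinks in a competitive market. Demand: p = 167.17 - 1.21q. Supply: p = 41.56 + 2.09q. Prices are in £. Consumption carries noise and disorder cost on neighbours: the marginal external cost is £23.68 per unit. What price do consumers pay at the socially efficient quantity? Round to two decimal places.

P = £129.80

Social marginal benefit = demand − MEC = 143.49 - 1.21q.
Set SMB = MC: 143.49 - 1.21q = 41.56 + 2.09q → q* = 30.8879.
Consumer price on the demand curve at q*: 167.17 − 1.21×30.8879 = 129.7956.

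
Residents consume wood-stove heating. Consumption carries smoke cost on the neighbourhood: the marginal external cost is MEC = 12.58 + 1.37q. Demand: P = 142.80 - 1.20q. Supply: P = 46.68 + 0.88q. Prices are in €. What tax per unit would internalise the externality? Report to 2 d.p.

tax = €45.75 per unit

Social marginal benefit = demand − MEC = 130.22 - 2.57q.
Set SMB = MC: 130.22 - 2.57q = 46.68 + 0.88q → q* = 24.2145.
The Pigouvian tax equals MEC at q*: 12.58 + 1.37×24.2145 = 45.7539.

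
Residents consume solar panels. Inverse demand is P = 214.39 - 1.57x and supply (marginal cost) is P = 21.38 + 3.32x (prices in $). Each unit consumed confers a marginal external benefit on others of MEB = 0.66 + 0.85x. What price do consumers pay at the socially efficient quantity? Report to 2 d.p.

P = $139.13

Social marginal benefit = demand + MEB = 215.05 - 0.72x.
Set SMB = MC: 215.05 - 0.72x = 21.38 + 3.32x → x* = 47.9381.
Consumer price on the demand curve at x*: 214.39 − 1.57×47.9381 = 139.1272.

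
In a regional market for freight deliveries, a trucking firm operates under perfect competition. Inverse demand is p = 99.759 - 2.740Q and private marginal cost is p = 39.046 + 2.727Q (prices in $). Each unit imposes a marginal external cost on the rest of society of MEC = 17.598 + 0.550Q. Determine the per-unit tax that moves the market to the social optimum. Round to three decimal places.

tax = $21.539 per unit

Social marginal cost = private MC + MEC = 56.644 + 3.277Q.
Set SMC = demand: 56.644 + 3.277Q = 99.759 - 2.740Q → Q* = 7.1655.
The Pigouvian tax equals MEC at Q*: 17.598 + 0.550×7.1655 = 21.5390.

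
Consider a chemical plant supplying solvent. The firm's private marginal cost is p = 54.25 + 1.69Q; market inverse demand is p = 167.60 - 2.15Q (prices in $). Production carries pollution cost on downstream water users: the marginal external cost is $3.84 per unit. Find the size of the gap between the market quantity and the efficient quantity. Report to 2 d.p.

Market equilibrium (private): 54.25 + 1.69Q = 167.60 - 2.15Q → Q_m = 29.5182.
Social marginal cost = private MC + MEC = 58.09 + 1.69Q.
Set SMC = demand: 58.09 + 1.69Q = 167.60 - 2.15Q → Q* = 28.5182.
Gap = |29.5182 − 28.5182| = 1.0000.

1.00 units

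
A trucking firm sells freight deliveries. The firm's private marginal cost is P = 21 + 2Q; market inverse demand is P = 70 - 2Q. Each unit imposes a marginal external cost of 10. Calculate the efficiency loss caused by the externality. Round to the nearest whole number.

Market equilibrium (private): 21 + 2Q = 70 - 2Q → Q_m = 12.2500.
Social marginal cost = private MC + MEC = 31 + 2Q.
Set SMC = demand: 31 + 2Q = 70 - 2Q → Q* = 9.7500.
The welfare-loss triangle has base |Q_m − Q*| and height MEC(Q_m) (the vertical gap between SMC and demand is zero at Q* and MEC at Q_m).
DWL = ½ × 2.5000 × 10.0000 = 12.5000.

DWL = 13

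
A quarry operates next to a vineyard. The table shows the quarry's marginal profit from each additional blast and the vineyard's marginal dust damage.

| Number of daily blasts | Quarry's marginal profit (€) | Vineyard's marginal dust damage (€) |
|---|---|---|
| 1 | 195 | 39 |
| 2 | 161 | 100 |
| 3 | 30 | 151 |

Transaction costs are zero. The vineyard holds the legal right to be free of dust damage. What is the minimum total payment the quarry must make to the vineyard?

€139

Efficient level: marginal profit ≥ marginal dust damage through level 2, so k* = 2.
With the vineyard holding the right, the quarry must at least compensate total damage at k*: 39 + 100 = 139.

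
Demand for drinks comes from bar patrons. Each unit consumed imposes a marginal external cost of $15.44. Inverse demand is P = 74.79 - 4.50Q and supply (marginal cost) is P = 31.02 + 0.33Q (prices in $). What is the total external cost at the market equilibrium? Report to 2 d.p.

Market equilibrium (private): 31.02 + 0.33Q = 74.79 - 4.50Q → Q_m = 9.0621.
Total external cost = MEC × Q_m = 15.44 × 9.0621 = 139.9188.

$139.92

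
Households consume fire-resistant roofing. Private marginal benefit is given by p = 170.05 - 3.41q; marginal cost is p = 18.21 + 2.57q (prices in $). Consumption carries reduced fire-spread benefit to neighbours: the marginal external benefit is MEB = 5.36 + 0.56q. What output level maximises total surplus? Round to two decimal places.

q* = 29.00

Social marginal benefit = demand + MEB = 175.41 - 2.85q.
Set SMB = MC: 175.41 - 2.85q = 18.21 + 2.57q → q* = 29.0037.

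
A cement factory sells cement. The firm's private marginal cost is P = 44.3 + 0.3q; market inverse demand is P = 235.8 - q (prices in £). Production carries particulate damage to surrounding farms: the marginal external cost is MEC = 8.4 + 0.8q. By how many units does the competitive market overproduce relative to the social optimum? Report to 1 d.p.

Market equilibrium (private): 44.3 + 0.3q = 235.8 - q → q_m = 147.3077.
Social marginal cost = private MC + MEC = 52.7 + 1.1q.
Set SMC = demand: 52.7 + 1.1q = 235.8 - q → q* = 87.1905.
Gap = |147.3077 − 87.1905| = 60.1172.

60.1 units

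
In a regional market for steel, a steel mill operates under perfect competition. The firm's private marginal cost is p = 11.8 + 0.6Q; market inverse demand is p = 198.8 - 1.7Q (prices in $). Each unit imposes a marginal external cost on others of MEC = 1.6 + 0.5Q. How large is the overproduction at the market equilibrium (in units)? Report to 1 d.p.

15.1 units

Market equilibrium (private): 11.8 + 0.6Q = 198.8 - 1.7Q → Q_m = 81.3043.
Social marginal cost = private MC + MEC = 13.4 + 1.1Q.
Set SMC = demand: 13.4 + 1.1Q = 198.8 - 1.7Q → Q* = 66.2143.
Gap = |81.3043 − 66.2143| = 15.0900.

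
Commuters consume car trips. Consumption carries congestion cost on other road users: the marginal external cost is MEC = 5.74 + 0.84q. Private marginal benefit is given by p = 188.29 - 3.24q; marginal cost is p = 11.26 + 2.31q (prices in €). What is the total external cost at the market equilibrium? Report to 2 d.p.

€610.41

Market equilibrium (private): 11.26 + 2.31q = 188.29 - 3.24q → q_m = 31.8973.
Total external cost = ∫₀^{q_m} (5.74 + 0.84q) dq = 5.74×31.8973 + ½×0.84×31.8973² = 610.4144.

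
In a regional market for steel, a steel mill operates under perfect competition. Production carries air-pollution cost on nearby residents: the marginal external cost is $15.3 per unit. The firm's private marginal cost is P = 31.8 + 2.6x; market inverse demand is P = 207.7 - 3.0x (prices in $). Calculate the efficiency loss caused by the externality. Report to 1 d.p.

Market equilibrium (private): 31.8 + 2.6x = 207.7 - 3.0x → x_m = 31.4107.
Social marginal cost = private MC + MEC = 47.1 + 2.6x.
Set SMC = demand: 47.1 + 2.6x = 207.7 - 3.0x → x* = 28.6786.
The loss is the area between SMC and demand from x* to x_m; with linear curves that's a triangle of height MEC(x_m).
DWL = ½ × 2.7321 × 15.3000 = 20.9006.

DWL = $20.9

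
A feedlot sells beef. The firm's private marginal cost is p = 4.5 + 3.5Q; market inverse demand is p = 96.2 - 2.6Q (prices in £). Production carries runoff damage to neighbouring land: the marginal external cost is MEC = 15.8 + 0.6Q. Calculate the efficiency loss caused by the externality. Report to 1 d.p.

Market equilibrium (private): 4.5 + 3.5Q = 96.2 - 2.6Q → Q_m = 15.0328.
Social marginal cost = private MC + MEC = 20.3 + 4.1Q.
Set SMC = demand: 20.3 + 4.1Q = 96.2 - 2.6Q → Q* = 11.3284.
The welfare-loss triangle has base |Q_m − Q*| and height MEC(Q_m) (the vertical gap between SMC and demand is zero at Q* and MEC at Q_m).
DWL = ½ × 3.7044 × 24.8197 = 45.9710.

DWL = £46.0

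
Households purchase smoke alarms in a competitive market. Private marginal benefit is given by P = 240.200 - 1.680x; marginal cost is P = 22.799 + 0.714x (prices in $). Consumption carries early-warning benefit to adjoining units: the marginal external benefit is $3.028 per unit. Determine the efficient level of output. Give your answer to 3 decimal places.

Social marginal benefit = demand + MEB = 243.228 - 1.680x.
Set SMB = MC: 243.228 - 1.680x = 22.799 + 0.714x → x* = 92.0756.

x* = 92.076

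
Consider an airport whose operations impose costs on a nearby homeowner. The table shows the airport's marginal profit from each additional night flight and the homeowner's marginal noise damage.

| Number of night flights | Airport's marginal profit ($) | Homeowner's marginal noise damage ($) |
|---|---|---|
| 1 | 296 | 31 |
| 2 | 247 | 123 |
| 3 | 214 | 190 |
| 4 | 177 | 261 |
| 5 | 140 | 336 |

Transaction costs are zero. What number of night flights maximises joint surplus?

Bargaining reaches the level where marginal profit last exceeds marginal noise damage.
That holds through level 3 (214 ≥ 190) but not at 4 (177 < 261).

3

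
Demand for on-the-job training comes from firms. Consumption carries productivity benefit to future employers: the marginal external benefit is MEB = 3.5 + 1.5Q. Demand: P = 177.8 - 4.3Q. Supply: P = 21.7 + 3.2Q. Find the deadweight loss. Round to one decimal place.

DWL = 100.5

Market equilibrium (private): 21.7 + 3.2Q = 177.8 - 4.3Q → Q_m = 20.8133.
Social marginal benefit = demand + MEB = 181.3 - 2.8Q.
Set SMB = MC: 181.3 - 2.8Q = 21.7 + 3.2Q → Q* = 26.6000.
The welfare-loss triangle has base |Q_m − Q*| and height MEB(Q_m) (the vertical gap between SMB and MC is zero at Q* and MEB at Q_m).
DWL = ½ × 5.7867 × 34.7200 = 100.4571.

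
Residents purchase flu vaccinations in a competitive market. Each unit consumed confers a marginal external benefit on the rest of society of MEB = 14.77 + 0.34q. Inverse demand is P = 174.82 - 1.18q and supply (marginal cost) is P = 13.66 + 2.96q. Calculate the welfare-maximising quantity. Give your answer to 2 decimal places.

q* = 46.30

Social marginal benefit = demand + MEB = 189.59 - 0.84q.
Set SMB = MC: 189.59 - 0.84q = 13.66 + 2.96q → q* = 46.2974.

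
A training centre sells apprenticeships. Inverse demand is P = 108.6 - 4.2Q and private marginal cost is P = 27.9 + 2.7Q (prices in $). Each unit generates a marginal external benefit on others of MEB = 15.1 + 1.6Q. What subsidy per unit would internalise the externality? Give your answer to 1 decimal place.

Social marginal cost = private MC − MEB = 12.8 + 1.1Q.
Set SMC = demand: 12.8 + 1.1Q = 108.6 - 4.2Q → Q* = 18.0755.
The Pigouvian subsidy equals MEB at Q*: 15.1 + 1.6×18.0755 = 44.0208.

subsidy = $44.0 per unit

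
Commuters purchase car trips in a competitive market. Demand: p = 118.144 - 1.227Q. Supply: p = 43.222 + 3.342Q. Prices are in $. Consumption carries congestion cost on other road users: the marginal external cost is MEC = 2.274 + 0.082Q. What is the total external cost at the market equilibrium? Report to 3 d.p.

$48.313

Market equilibrium (private): 43.222 + 3.342Q = 118.144 - 1.227Q → Q_m = 16.3979.
Total external cost = ∫₀^{Q_m} (2.274 + 0.082Q) dQ = 2.274×16.3979 + ½×0.082×16.3979² = 48.3134.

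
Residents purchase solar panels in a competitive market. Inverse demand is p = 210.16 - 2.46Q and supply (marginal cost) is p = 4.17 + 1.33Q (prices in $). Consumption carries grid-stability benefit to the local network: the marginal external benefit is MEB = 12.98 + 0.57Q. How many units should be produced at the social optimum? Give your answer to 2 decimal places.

Social marginal benefit = demand + MEB = 223.14 - 1.89Q.
Set SMB = MC: 223.14 - 1.89Q = 4.17 + 1.33Q → Q* = 68.0031.

Q* = 68.00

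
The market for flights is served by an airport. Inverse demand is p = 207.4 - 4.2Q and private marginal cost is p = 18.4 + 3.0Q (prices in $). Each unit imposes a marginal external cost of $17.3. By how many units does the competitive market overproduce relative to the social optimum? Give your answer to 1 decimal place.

2.4 units

Market equilibrium (private): 18.4 + 3.0Q = 207.4 - 4.2Q → Q_m = 26.2500.
Social marginal cost = private MC + MEC = 35.7 + 3.0Q.
Set SMC = demand: 35.7 + 3.0Q = 207.4 - 4.2Q → Q* = 23.8472.
Gap = |26.2500 − 23.8472| = 2.4028.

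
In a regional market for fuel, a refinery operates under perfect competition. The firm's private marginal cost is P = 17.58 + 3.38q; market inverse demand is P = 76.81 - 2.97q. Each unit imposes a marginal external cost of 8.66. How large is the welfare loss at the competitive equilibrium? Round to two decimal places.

Market equilibrium (private): 17.58 + 3.38q = 76.81 - 2.97q → q_m = 9.3276.
Social marginal cost = private MC + MEC = 26.24 + 3.38q.
Set SMC = demand: 26.24 + 3.38q = 76.81 - 2.97q → q* = 7.9638.
The loss is the area between SMC and demand from q* to q_m; with linear curves that's a triangle of height MEC(q_m).
DWL = ½ × 1.3638 × 8.6600 = 5.9053.

DWL = 5.91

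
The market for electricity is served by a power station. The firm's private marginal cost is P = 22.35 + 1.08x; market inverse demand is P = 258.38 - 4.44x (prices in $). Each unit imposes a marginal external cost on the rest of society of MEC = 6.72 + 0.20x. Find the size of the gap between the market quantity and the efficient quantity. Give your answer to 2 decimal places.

2.67 units

Market equilibrium (private): 22.35 + 1.08x = 258.38 - 4.44x → x_m = 42.7591.
Social marginal cost = private MC + MEC = 29.07 + 1.28x.
Set SMC = demand: 29.07 + 1.28x = 258.38 - 4.44x → x* = 40.0892.
Gap = |42.7591 − 40.0892| = 2.6699.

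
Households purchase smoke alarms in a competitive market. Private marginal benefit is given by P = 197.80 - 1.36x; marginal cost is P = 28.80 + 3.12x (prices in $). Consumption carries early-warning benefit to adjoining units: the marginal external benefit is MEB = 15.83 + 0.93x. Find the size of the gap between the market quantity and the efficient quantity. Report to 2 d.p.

Market equilibrium (private): 28.80 + 3.12x = 197.80 - 1.36x → x_m = 37.7232.
Social marginal benefit = demand + MEB = 213.63 - 0.43x.
Set SMB = MC: 213.63 - 0.43x = 28.80 + 3.12x → x* = 52.0648.
Gap = |37.7232 − 52.0648| = 14.3416.

14.34 units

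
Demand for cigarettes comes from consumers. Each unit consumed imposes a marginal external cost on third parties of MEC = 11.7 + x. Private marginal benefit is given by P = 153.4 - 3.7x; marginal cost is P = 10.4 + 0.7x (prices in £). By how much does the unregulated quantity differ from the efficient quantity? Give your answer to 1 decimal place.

8.2 units

Market equilibrium (private): 10.4 + 0.7x = 153.4 - 3.7x → x_m = 32.5000.
Social marginal benefit = demand − MEC = 141.7 - 4.7x.
Set SMB = MC: 141.7 - 4.7x = 10.4 + 0.7x → x* = 24.3148.
Gap = |32.5000 − 24.3148| = 8.1852.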